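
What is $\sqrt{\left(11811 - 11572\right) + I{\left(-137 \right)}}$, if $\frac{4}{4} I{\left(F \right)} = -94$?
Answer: $\sqrt{145} \approx 12.042$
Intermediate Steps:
$I{\left(F \right)} = -94$
$\sqrt{\left(11811 - 11572\right) + I{\left(-137 \right)}} = \sqrt{\left(11811 - 11572\right) - 94} = \sqrt{239 - 94} = \sqrt{145}$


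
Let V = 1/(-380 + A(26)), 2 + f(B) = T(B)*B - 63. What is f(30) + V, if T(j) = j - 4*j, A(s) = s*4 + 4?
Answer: -752081/272 ≈ -2765.0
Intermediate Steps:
A(s) = 4 + 4*s (A(s) = 4*s + 4 = 4 + 4*s)
T(j) = -3*j
f(B) = -65 - 3*B² (f(B) = -2 + ((-3*B)*B - 63) = -2 + (-3*B² - 63) = -2 + (-63 - 3*B²) = -65 - 3*B²)
V = -1/272 (V = 1/(-380 + (4 + 4*26)) = 1/(-380 + (4 + 104)) = 1/(-380 + 108) = 1/(-272) = -1/272 ≈ -0.0036765)
f(30) + V = (-65 - 3*30²) - 1/272 = (-65 - 3*900) - 1/272 = (-65 - 2700) - 1/272 = -2765 - 1/272 = -752081/272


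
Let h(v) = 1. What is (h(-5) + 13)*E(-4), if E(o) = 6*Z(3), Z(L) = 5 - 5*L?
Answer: -840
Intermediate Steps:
E(o) = -60 (E(o) = 6*(5 - 5*3) = 6*(5 - 15) = 6*(-10) = -60)
(h(-5) + 13)*E(-4) = (1 + 13)*(-60) = 14*(-60) = -840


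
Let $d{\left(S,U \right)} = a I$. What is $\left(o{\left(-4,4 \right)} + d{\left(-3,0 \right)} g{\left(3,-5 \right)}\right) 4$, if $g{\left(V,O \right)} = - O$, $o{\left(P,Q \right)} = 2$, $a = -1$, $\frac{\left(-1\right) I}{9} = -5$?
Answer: $-892$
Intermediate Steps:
$I = 45$ ($I = \left(-9\right) \left(-5\right) = 45$)
$d{\left(S,U \right)} = -45$ ($d{\left(S,U \right)} = \left(-1\right) 45 = -45$)
$\left(o{\left(-4,4 \right)} + d{\left(-3,0 \right)} g{\left(3,-5 \right)}\right) 4 = \left(2 - 45 \left(\left(-1\right) \left(-5\right)\right)\right) 4 = \left(2 - 225\right) 4 = \left(-223\right) 4 = -892$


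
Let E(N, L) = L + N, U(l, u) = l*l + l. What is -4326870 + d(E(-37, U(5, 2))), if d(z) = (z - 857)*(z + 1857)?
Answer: -5925270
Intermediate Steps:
U(l, u) = l + l² (U(l, u) = l² + l = l + l²)
d(z) = (-857 + z)*(1857 + z)
-4326870 + d(E(-37, U(5, 2))) = -4326870 + (-1591449 + (5*(1 + 5) - 37)² + 1000*(5*(1 + 5) - 37)) = -4326870 + (-1591449 + (5*6 - 37)² + 1000*(5*6 - 37)) = -4326870 + (-1591449 + (30 - 37)² + 1000*(30 - 37)) = -4326870 + (-1591449 + (-7)² + 1000*(-7)) = -4326870 + (-1591449 + 49 - 7000) = -4326870 - 1598400 = -5925270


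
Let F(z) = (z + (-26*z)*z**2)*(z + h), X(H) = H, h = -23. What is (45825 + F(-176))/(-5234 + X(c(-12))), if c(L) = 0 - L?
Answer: 28207408175/5222 ≈ 5.4016e+6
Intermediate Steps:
c(L) = -L
F(z) = (-23 + z)*(z - 26*z**3) (F(z) = (z + (-26*z)*z**2)*(z - 23) = (z - 26*z**3)*(-23 + z) = (-23 + z)*(z - 26*z**3))
(45825 + F(-176))/(-5234 + X(c(-12))) = (45825 - 176*(-23 - 176 - 26*(-176)**3 + 598*(-176)**2))/(-5234 - 1*(-12)) = (45825 - 176*(-23 - 176 - 26*(-5451776) + 598*30976))/(-5234 + 12) = (45825 - 176*(-23 - 176 + 141746176 + 18523648))/(-5222) = (45825 - 176*160269625)*(-1/5222) = (45825 - 28207454000)*(-1/5222) = -28207408175*(-1/5222) = 28207408175/5222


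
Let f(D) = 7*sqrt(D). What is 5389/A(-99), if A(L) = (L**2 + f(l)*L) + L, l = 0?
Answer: 5389/9702 ≈ 0.55545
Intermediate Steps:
A(L) = L + L**2 (A(L) = (L**2 + (7*sqrt(0))*L) + L = (L**2 + (7*0)*L) + L = (L**2 + 0*L) + L = (L**2 + 0) + L = L**2 + L = L + L**2)
5389/A(-99) = 5389/((-99*(1 - 99))) = 5389/((-99*(-98))) = 5389/9702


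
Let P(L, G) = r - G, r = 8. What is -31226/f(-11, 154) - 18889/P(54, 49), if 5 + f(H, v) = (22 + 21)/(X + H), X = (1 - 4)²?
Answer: 3561649/2173 ≈ 1639.0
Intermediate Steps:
P(L, G) = 8 - G
X = 9 (X = (-3)² = 9)
f(H, v) = -5 + 43/(9 + H) (f(H, v) = -5 + (22 + 21)/(9 + H) = -5 + 43/(9 + H))
-31226/f(-11, 154) - 18889/P(54, 49) = -31226*(9 - 11)/(-2 - 5*(-11)) - 18889/(8 - 1*49) = -31226*(-2/(-2 + 55)) - 18889/(8 - 49) = -31226/((-½*53)) - 18889/(-41) = -31226/(-53/2) - 18889*(-1/41) = -31226*(-2/53) + 18889/41 = 62452/53 + 18889/41 = 3561649/2173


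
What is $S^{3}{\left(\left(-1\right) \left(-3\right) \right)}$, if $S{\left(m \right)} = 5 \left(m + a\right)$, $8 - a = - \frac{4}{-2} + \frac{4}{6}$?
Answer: $\frac{1953125}{27} \approx 72338.0$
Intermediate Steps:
$a = \frac{16}{3}$ ($a = 8 - \left(- \frac{4}{-2} + \frac{4}{6}\right) = 8 - \left(\left(-4\right) \left(- \frac{1}{2}\right) + 4 \cdot \frac{1}{6}\right) = 8 - \left(2 + \frac{2}{3}\right) = 8 - \frac{8}{3} = \frac{16}{3} \approx 5.3333$)
$S{\left(m \right)} = \frac{80}{3} + 5 m$ ($S{\left(m \right)} = 5 \left(m + \frac{16}{3}\right) = 5 \left(\frac{16}{3} + m\right) = \frac{80}{3} + 5 m$)
$S^{3}{\left(\left(-1\right) \left(-3\right) \right)} = \left(\frac{80}{3} + 5 \left(\left(-1\right) \left(-3\right)\right)\right)^{3} = \left(\frac{80}{3} + 5 \cdot 3\right)^{3} = \left(\frac{80}{3} + 15\right)^{3} = \left(\frac{125}{3}\right)^{3} = \frac{1953125}{27}$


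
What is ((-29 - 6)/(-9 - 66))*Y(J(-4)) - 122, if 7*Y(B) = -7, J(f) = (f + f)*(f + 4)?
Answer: -1837/15 ≈ -122.47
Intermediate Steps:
J(f) = 2*f*(4 + f) (J(f) = (2*f)*(4 + f) = 2*f*(4 + f))
Y(B) = -1 (Y(B) = (⅐)*(-7) = -1)
((-29 - 6)/(-9 - 66))*Y(J(-4)) - 122 = ((-29 - 6)/(-9 - 66))*(-1) - 122 = -35/(-75)*(-1) - 122 = -35*(-1/75)*(-1) - 122 = (7/15)*(-1) - 122 = -7/15 - 122 = -1837/15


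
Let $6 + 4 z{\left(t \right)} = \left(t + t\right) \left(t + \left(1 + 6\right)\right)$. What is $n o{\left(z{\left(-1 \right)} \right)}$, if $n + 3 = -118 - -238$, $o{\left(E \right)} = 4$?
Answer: $468$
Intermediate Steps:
$z{\left(t \right)} = - \frac{3}{2} + \frac{t \left(7 + t\right)}{2}$ ($z{\left(t \right)} = - \frac{3}{2} + \frac{\left(t + t\right) \left(t + \left(1 + 6\right)\right)}{4} = - \frac{3}{2} + \frac{2 t \left(t + 7\right)}{4} = - \frac{3}{2} + \frac{2 t \left(7 + t\right)}{4} = - \frac{3}{2} + \frac{t \left(7 + t\right)}{2}$)
$n = 117$ ($n = -3 - -120 = -3 + \left(-118 + 238\right) = -3 + 120 = 117$)
$n o{\left(z{\left(-1 \right)} \right)} = 117 \cdot 4 = 468$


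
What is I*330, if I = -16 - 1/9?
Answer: -15950/3 ≈ -5316.7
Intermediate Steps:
I = -145/9 (I = -16 - 1*⅑ = -16 - ⅑ = -145/9 ≈ -16.111)
I*330 = -145/9*330 = -15950/3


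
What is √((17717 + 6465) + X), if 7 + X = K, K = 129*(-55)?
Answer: 2*√4270 ≈ 130.69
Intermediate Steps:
K = -7095
X = -7102 (X = -7 - 7095 = -7102)
√((17717 + 6465) + X) = √((17717 + 6465) - 7102) = √(24182 - 7102) = √17080 = 2*√4270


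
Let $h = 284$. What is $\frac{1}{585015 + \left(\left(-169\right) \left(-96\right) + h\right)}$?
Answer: $\frac{1}{601523} \approx 1.6624 \cdot 10^{-6}$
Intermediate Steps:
$\frac{1}{585015 + \left(\left(-169\right) \left(-96\right) + h\right)} = \frac{1}{585015 + \left(\left(-169\right) \left(-96\right) + 284\right)} = \frac{1}{585015 + \left(16224 + 284\right)} = \frac{1}{585015 + 16508} = \frac{1}{601523}$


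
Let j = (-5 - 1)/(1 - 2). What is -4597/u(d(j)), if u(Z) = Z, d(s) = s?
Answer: -4597/6 ≈ -766.17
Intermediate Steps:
j = 6 (j = -6/(-1) = -6*(-1) = 6)
-4597/u(d(j)) = -4597/6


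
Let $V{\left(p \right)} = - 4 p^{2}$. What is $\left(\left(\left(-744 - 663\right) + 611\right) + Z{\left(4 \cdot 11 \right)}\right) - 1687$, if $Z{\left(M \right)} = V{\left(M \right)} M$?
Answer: $-343219$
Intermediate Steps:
$Z{\left(M \right)} = - 4 M^{3}$ ($Z{\left(M \right)} = - 4 M^{2} M = - 4 M^{3}$)
$\left(\left(\left(-744 - 663\right) + 611\right) + Z{\left(4 \cdot 11 \right)}\right) - 1687 = \left(\left(\left(-744 - 663\right) + 611\right) - 4 \left(4 \cdot 11\right)^{3}\right) - 1687 = \left(\left(-1407 + 611\right) - 4 \cdot 44^{3}\right) - 1687 = \left(-796 - 340736\right) - 1687 = -341532 - 1687 = -343219$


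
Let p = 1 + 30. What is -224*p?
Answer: -6944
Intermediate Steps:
p = 31
-224*p = -224*31 = -6944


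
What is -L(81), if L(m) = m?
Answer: -81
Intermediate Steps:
-L(81) = -1*81 = -81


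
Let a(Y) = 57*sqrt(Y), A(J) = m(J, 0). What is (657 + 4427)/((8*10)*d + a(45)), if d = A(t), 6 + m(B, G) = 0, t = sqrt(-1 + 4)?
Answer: -162688/5613 - 96596*sqrt(5)/9355 ≈ -52.073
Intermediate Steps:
t = sqrt(3) ≈ 1.7320
m(B, G) = -6 (m(B, G) = -6 + 0 = -6)
A(J) = -6
d = -6
(657 + 4427)/((8*10)*d + a(45)) = (657 + 4427)/((8*10)*(-6) + 57*sqrt(45)) = 5084/(80*(-6) + 57*(3*sqrt(5))) = 5084/(-480 + 171*sqrt(5))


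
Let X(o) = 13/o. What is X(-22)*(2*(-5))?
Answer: 65/11 ≈ 5.9091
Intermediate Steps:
X(-22)*(2*(-5)) = (13/(-22))*(2*(-5)) = (13*(-1/22))*(-10) = -13/22*(-10) = 65/11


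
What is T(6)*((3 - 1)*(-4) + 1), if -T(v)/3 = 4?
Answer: 84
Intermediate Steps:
T(v) = -12 (T(v) = -3*4 = -12)
T(6)*((3 - 1)*(-4) + 1) = -12*((3 - 1)*(-4) + 1) = -12*(2*(-4) + 1) = -12*(-8 + 1) = -12*(-7) = 84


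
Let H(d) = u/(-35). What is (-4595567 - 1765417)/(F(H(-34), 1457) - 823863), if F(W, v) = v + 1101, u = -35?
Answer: 6360984/821305 ≈ 7.7450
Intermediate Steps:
H(d) = 1 (H(d) = -35/(-35) = -35*(-1/35) = 1)
F(W, v) = 1101 + v
(-4595567 - 1765417)/(F(H(-34), 1457) - 823863) = (-4595567 - 1765417)/((1101 + 1457) - 823863) = -6360984/(2558 - 823863) = -6360984/(-821305) = -6360984*(-1/821305) = 6360984/821305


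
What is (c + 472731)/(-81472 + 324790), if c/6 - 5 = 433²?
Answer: 532565/81106 ≈ 6.5663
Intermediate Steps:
c = 1124964 (c = 30 + 6*433² = 30 + 6*187489 = 30 + 1124934 = 1124964)
(c + 472731)/(-81472 + 324790) = (1124964 + 472731)/(-81472 + 324790) = 1597695/243318 = 1597695*(1/243318) = 532565/81106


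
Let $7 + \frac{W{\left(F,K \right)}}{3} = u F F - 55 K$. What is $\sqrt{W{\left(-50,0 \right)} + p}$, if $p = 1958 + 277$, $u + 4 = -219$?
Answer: $i \sqrt{1670286} \approx 1292.4 i$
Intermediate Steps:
$u = -223$ ($u = -4 - 219 = -223$)
$W{\left(F,K \right)} = -21 - 669 F^{2} - 165 K$ ($W{\left(F,K \right)} = -21 + 3 \left(- 223 F F - 55 K\right) = -21 + 3 \left(- 223 F^{2} - 55 K\right) = -21 - \left(165 K + 669 F^{2}\right) = -21 - 669 F^{2} - 165 K$)
$p = 2235$
$\sqrt{W{\left(-50,0 \right)} + p} = \sqrt{\left(-21 - 669 \left(-50\right)^{2} - 0\right) + 2235} = \sqrt{\left(-21 - 1672500 + 0\right) + 2235} = \sqrt{-1672521 + 2235} = \sqrt{-1670286} = i \sqrt{1670286}$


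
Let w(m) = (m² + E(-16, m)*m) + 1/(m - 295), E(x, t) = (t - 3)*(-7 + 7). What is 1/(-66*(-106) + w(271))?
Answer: 24/1930487 ≈ 1.2432e-5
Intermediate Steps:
E(x, t) = 0 (E(x, t) = (-3 + t)*0 = 0)
w(m) = m² + 1/(-295 + m) (w(m) = (m² + 0*m) + 1/(m - 295) = (m² + 0) + 1/(-295 + m) = m² + 1/(-295 + m))
1/(-66*(-106) + w(271)) = 1/(-66*(-106) + (1 + 271³ - 295*271²)/(-295 + 271)) = 1/(6996 + (1 + 19902511 - 295*73441)/(-24)) = 1/(6996 - (1 + 19902511 - 21665095)/24) = 1/(6996 - 1/24*(-1762583)) = 1/(6996 + 1762583/24) = 1/(1930487/24) = 24/1930487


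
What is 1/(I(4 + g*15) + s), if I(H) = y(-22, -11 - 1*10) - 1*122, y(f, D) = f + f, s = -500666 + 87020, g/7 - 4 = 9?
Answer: -1/413812 ≈ -2.4166e-6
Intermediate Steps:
g = 91 (g = 28 + 7*9 = 28 + 63 = 91)
s = -413646
y(f, D) = 2*f
I(H) = -166 (I(H) = 2*(-22) - 1*122 = -44 - 122 = -166)
1/(I(4 + g*15) + s) = 1/(-166 - 413646) = 1/(-413812) = -1/413812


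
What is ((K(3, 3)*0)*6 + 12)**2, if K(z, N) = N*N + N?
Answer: 144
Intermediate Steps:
K(z, N) = N + N**2 (K(z, N) = N**2 + N = N + N**2)
((K(3, 3)*0)*6 + 12)**2 = (((3*(1 + 3))*0)*6 + 12)**2 = (((3*4)*0)*6 + 12)**2 = ((12*0)*6 + 12)**2 = (0*6 + 12)**2 = (0 + 12)**2 = 12**2 = 144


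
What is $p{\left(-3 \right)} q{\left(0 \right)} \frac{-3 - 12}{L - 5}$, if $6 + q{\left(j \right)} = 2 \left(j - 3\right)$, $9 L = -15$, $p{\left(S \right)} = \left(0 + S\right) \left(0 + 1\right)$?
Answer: $81$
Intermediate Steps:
$p{\left(S \right)} = S$ ($p{\left(S \right)} = S 1 = S$)
$L = - \frac{5}{3}$ ($L = \frac{1}{9} \left(-15\right) = - \frac{5}{3} \approx -1.6667$)
$q{\left(j \right)} = -12 + 2 j$ ($q{\left(j \right)} = -6 + 2 \left(j - 3\right) = -6 + 2 \left(-3 + j\right) = -6 + \left(-6 + 2 j\right) = -12 + 2 j$)
$p{\left(-3 \right)} q{\left(0 \right)} \frac{-3 - 12}{L - 5} = - 3 \left(-12 + 2 \cdot 0\right) \frac{-3 - 12}{- \frac{5}{3} - 5} = - 3 \left(-12 + 0\right) \left(- \frac{15}{- \frac{20}{3}}\right) = \left(-3\right) \left(-12\right) \left(\left(-15\right) \left(- \frac{3}{20}\right)\right) = 36 \cdot \frac{9}{4} = 81$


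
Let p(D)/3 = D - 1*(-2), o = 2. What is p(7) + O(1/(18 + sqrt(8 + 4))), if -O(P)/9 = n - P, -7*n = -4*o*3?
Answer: -1215/364 - 3*sqrt(3)/52 ≈ -3.4378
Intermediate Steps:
n = 24/7 (n = -(-4*2)*3/7 = -(-8)*3/7 = -1/7*(-24) = 24/7 ≈ 3.4286)
p(D) = 6 + 3*D (p(D) = 3*(D - 1*(-2)) = 3*(D + 2) = 3*(2 + D) = 6 + 3*D)
O(P) = -216/7 + 9*P (O(P) = -9*(24/7 - P) = -216/7 + 9*P)
p(7) + O(1/(18 + sqrt(8 + 4))) = (6 + 3*7) + (-216/7 + 9/(18 + sqrt(8 + 4))) = (6 + 21) + (-216/7 + 9/(18 + sqrt(12))) = 27 + (-216/7 + 9/(18 + 2*sqrt(3))) = -27/7 + 9/(18 + 2*sqrt(3))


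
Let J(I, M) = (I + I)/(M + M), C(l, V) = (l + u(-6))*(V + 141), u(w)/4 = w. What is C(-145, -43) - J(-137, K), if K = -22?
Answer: -364501/22 ≈ -16568.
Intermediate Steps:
u(w) = 4*w
C(l, V) = (-24 + l)*(141 + V) (C(l, V) = (l + 4*(-6))*(V + 141) = (l - 24)*(141 + V) = (-24 + l)*(141 + V))
J(I, M) = I/M (J(I, M) = (2*I)/((2*M)) = (2*I)*(1/(2*M)) = I/M)
C(-145, -43) - J(-137, K) = (-3384 - 24*(-43) + 141*(-145) - 43*(-145)) - (-137)/(-22) = (-3384 + 1032 - 20445 + 6235) - (-137)*(-1)/22 = -16562 - 1*137/22 = -16562 - 137/22 = -364501/22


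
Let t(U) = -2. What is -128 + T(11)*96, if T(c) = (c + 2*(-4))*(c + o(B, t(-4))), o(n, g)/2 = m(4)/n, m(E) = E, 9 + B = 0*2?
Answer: 2784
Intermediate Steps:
B = -9 (B = -9 + 0*2 = -9 + 0 = -9)
o(n, g) = 8/n (o(n, g) = 2*(4/n) = 8/n)
T(c) = (-8 + c)*(-8/9 + c) (T(c) = (c + 2*(-4))*(c + 8/(-9)) = (c - 8)*(c + 8*(-1/9)) = (-8 + c)*(c - 8/9) = (-8 + c)*(-8/9 + c))
-128 + T(11)*96 = -128 + (64/9 + 11**2 - 80/9*11)*96 = -128 + (64/9 + 121 - 880/9)*96 = -128 + (91/3)*96 = -128 + 2912 = 2784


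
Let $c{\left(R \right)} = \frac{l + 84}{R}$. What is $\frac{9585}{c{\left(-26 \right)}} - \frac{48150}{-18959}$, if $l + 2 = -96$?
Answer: $\frac{2362723245}{132713} \approx 17803.0$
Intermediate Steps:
$l = -98$ ($l = -2 - 96 = -98$)
$c{\left(R \right)} = - \frac{14}{R}$ ($c{\left(R \right)} = \frac{-98 + 84}{R} = - \frac{14}{R}$)
$\frac{9585}{c{\left(-26 \right)}} - \frac{48150}{-18959} = \frac{9585}{\left(-14\right) \frac{1}{-26}} - \frac{48150}{-18959} = \frac{9585}{\left(-14\right) \left(- \frac{1}{26}\right)} - - \frac{48150}{18959} = \frac{9585}{\frac{7}{13}} + \frac{48150}{18959} = 9585 \cdot \frac{13}{7} + \frac{48150}{18959} = \frac{124605}{7} + \frac{48150}{18959} = \frac{2362723245}{132713}$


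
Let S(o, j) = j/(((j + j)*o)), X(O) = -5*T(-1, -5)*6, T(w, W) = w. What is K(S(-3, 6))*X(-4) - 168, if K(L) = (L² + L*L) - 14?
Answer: -1759/3 ≈ -586.33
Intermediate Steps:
X(O) = 30 (X(O) = -5*(-1)*6 = 5*6 = 30)
S(o, j) = 1/(2*o) (S(o, j) = j/(((2*j)*o)) = j/((2*j*o)) = j*(1/(2*j*o)) = 1/(2*o))
K(L) = -14 + 2*L² (K(L) = (L² + L²) - 14 = 2*L² - 14 = -14 + 2*L²)
K(S(-3, 6))*X(-4) - 168 = (-14 + 2*((½)/(-3))²)*30 - 168 = (-14 + 2*((½)*(-⅓))²)*30 - 168 = (-14 + 2*(-⅙)²)*30 - 168 = (-14 + 2*(1/36))*30 - 168 = (-14 + 1/18)*30 - 168 = -251/18*30 - 168 = -1255/3 - 168 = -1759/3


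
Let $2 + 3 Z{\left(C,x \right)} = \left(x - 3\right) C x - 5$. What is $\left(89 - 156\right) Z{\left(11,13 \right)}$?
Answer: $- \frac{95341}{3} \approx -31780.0$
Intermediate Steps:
$Z{\left(C,x \right)} = - \frac{7}{3} + \frac{C x \left(-3 + x\right)}{3}$ ($Z{\left(C,x \right)} = - \frac{2}{3} + \frac{\left(x - 3\right) C x - 5}{3} = - \frac{2}{3} + \frac{\left(-3 + x\right) C x - 5}{3} = - \frac{2}{3} + \frac{C \left(-3 + x\right) x - 5}{3} = - \frac{2}{3} + \frac{C x \left(-3 + x\right) - 5}{3} = - \frac{2}{3} + \frac{-5 + C x \left(-3 + x\right)}{3} = - \frac{2}{3} + \left(- \frac{5}{3} + \frac{C x \left(-3 + x\right)}{3}\right) = - \frac{7}{3} + \frac{C x \left(-3 + x\right)}{3}$)
$\left(89 - 156\right) Z{\left(11,13 \right)} = \left(89 - 156\right) \left(- \frac{7}{3} - 11 \cdot 13 + \frac{1}{3} \cdot 11 \cdot 13^{2}\right) = - 67 \left(- \frac{7}{3} - 143 + \frac{1}{3} \cdot 11 \cdot 169\right) = - 67 \left(- \frac{7}{3} - 143 + \frac{1859}{3}\right) = \left(-67\right) \frac{1423}{3} = - \frac{95341}{3}$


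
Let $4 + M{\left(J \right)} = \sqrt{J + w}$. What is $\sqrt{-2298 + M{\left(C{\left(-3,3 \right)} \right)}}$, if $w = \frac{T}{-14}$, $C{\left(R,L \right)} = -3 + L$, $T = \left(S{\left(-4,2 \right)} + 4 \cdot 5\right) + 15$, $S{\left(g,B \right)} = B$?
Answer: $\frac{\sqrt{-451192 + 14 i \sqrt{518}}}{14} \approx 0.016942 + 47.979 i$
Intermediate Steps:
$T = 37$ ($T = \left(2 + 4 \cdot 5\right) + 15 = \left(2 + 20\right) + 15 = 22 + 15 = 37$)
$w = - \frac{37}{14}$ ($w = \frac{37}{-14} = 37 \left(- \frac{1}{14}\right) = - \frac{37}{14} \approx -2.6429$)
$M{\left(J \right)} = -4 + \sqrt{- \frac{37}{14} + J}$ ($M{\left(J \right)} = -4 + \sqrt{J - \frac{37}{14}} = -4 + \sqrt{- \frac{37}{14} + J}$)
$\sqrt{-2298 + M{\left(C{\left(-3,3 \right)} \right)}} = \sqrt{-2298 - \left(4 - \frac{\sqrt{-518 + 196 \left(-3 + 3\right)}}{14}\right)} = \sqrt{-2298 - \left(4 - \frac{\sqrt{-518 + 196 \cdot 0}}{14}\right)} = \sqrt{-2298 - \left(4 - \frac{\sqrt{-518 + 0}}{14}\right)} = \sqrt{-2298 - \left(4 - \frac{\sqrt{-518}}{14}\right)} = \sqrt{-2298 - \left(4 - \frac{i \sqrt{518}}{14}\right)} = \sqrt{-2302 + \frac{i \sqrt{518}}{14}}$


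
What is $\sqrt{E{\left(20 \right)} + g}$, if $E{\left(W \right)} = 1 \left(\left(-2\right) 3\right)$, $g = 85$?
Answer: $\sqrt{79} \approx 8.8882$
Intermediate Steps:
$E{\left(W \right)} = -6$ ($E{\left(W \right)} = 1 \left(-6\right) = -6$)
$\sqrt{E{\left(20 \right)} + g} = \sqrt{-6 + 85} = \sqrt{79}$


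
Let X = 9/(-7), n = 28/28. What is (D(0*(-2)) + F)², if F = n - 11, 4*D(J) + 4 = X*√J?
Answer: 121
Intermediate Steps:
n = 1 (n = 28*(1/28) = 1)
X = -9/7 (X = 9*(-⅐) = -9/7 ≈ -1.2857)
D(J) = -1 - 9*√J/28 (D(J) = -1 + (-9*√J/7)/4 = -1 - 9*√J/28)
F = -10 (F = 1 - 11 = -10)
(D(0*(-2)) + F)² = ((-1 - 9*√(0*(-2))/28) - 10)² = ((-1 - 9*√0/28) - 10)² = ((-1 - 9/28*0) - 10)² = ((-1 + 0) - 10)² = (-1 - 10)² = (-11)² = 121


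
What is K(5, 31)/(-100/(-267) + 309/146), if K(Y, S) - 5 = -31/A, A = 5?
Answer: -233892/485515 ≈ -0.48174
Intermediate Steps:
K(Y, S) = -6/5 (K(Y, S) = 5 - 31/5 = -6/5)
K(5, 31)/(-100/(-267) + 309/146) = -6/(5*(-100/(-267) + 309/146)) = -6/(5*(-100*(-1/267) + 309*(1/146))) = -6/(5*(100/267 + 309/146)) = -6/(5*97103/38982) = -6/5*38982/97103 = -233892/485515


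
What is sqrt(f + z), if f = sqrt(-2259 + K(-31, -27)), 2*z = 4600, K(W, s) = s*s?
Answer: sqrt(2300 + 3*I*sqrt(170)) ≈ 47.96 + 0.4078*I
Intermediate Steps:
K(W, s) = s**2
z = 2300 (z = (1/2)*4600 = 2300)
f = 3*I*sqrt(170) (f = sqrt(-2259 + (-27)**2) = sqrt(-2259 + 729) = sqrt(-1530) = 3*I*sqrt(170) ≈ 39.115*I)
sqrt(f + z) = sqrt(3*I*sqrt(170) + 2300) = sqrt(2300 + 3*I*sqrt(170))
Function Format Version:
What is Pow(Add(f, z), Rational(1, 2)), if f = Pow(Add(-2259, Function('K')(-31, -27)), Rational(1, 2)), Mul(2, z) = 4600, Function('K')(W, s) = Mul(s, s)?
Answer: Pow(Add(2300, Mul(3, I, Pow(170, Rational(1, 2)))), Rational(1, 2)) ≈ Add(47.960, Mul(0.4078, I))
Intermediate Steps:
Function('K')(W, s) = Pow(s, 2)
z = 2300 (z = Mul(Rational(1, 2), 4600) = 2300)
f = Mul(3, I, Pow(170, Rational(1, 2))) (f = Pow(Add(-2259, Pow(-27, 2)), Rational(1, 2)) = Pow(Add(-2259, 729), Rational(1, 2)) = Pow(-1530, Rational(1, 2)) = Mul(3, I, Pow(170, Rational(1, 2))) ≈ Mul(39.115, I))
Pow(Add(f, z), Rational(1, 2)) = Pow(Add(Mul(3, I, Pow(170, Rational(1, 2))), 2300), Rational(1, 2)) = Pow(Add(2300, Mul(3, I, Pow(170, Rational(1, 2)))), Rational(1, 2))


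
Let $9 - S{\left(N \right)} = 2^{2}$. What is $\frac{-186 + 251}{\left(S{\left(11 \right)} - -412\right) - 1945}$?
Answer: $- \frac{65}{1528} \approx -0.042539$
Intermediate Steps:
$S{\left(N \right)} = 5$ ($S{\left(N \right)} = 9 - 2^{2} = 9 - 4 = 5$)
$\frac{-186 + 251}{\left(S{\left(11 \right)} - -412\right) - 1945} = \frac{-186 + 251}{\left(5 - -412\right) - 1945} = \frac{65}{\left(5 + 412\right) - 1945} = \frac{65}{417 - 1945} = \frac{65}{-1528} = 65 \left(- \frac{1}{1528}\right) = - \frac{65}{1528}$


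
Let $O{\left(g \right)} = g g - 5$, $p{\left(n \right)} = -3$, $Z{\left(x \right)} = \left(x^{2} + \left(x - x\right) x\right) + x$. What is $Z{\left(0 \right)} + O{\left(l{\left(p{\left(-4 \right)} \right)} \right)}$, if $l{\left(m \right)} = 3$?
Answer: $4$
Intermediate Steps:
$Z{\left(x \right)} = x + x^{2}$ ($Z{\left(x \right)} = \left(x^{2} + 0 x\right) + x = \left(x^{2} + 0\right) + x = x^{2} + x = x + x^{2}$)
$O{\left(g \right)} = -5 + g^{2}$ ($O{\left(g \right)} = g^{2} - 5 = -5 + g^{2}$)
$Z{\left(0 \right)} + O{\left(l{\left(p{\left(-4 \right)} \right)} \right)} = 0 \left(1 + 0\right) - \left(5 - 3^{2}\right) = 0 \cdot 1 + \left(-5 + 9\right) = 0 + 4 = 4$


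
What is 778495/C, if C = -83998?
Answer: -778495/83998 ≈ -9.2680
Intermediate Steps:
778495/C = 778495/(-83998) = 778495*(-1/83998) = -778495/83998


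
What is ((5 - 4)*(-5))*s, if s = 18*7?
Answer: -630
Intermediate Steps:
s = 126
((5 - 4)*(-5))*s = ((5 - 4)*(-5))*126 = (1*(-5))*126 = -5*126 = -630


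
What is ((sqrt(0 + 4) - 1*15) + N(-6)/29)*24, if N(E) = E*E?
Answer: -8184/29 ≈ -282.21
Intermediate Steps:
N(E) = E**2
((sqrt(0 + 4) - 1*15) + N(-6)/29)*24 = ((sqrt(0 + 4) - 1*15) + (-6)**2/29)*24 = ((sqrt(4) - 15) + 36*(1/29))*24 = ((2 - 15) + 36/29)*24 = (-13 + 36/29)*24 = -341/29*24 = -8184/29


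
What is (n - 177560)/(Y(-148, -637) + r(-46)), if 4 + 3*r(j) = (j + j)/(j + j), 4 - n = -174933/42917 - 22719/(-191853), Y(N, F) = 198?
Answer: -487306684026410/540683258199 ≈ -901.28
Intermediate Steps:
n = 21840470110/2744585067 (n = 4 - (-174933/42917 - 22719/(-191853)) = 4 - (-174933*1/42917 - 22719*(-1/191853)) = 4 - (-174933/42917 + 7573/63951) = 4 - 1*(-10862129842/2744585067) = 4 + 10862129842/2744585067 = 21840470110/2744585067 ≈ 7.9577)
r(j) = -1 (r(j) = -4/3 + ((j + j)/(j + j))/3 = -4/3 + ((2*j)/((2*j)))/3 = -4/3 + ((2*j)*(1/(2*j)))/3 = -4/3 + (1/3)*1 = -4/3 + 1/3 = -1)
(n - 177560)/(Y(-148, -637) + r(-46)) = (21840470110/2744585067 - 177560)/(198 - 1) = -487306684026410/2744585067/197 = -487306684026410/2744585067*1/197 = -487306684026410/540683258199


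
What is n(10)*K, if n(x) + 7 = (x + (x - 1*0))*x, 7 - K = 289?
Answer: -54426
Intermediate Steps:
K = -282 (K = 7 - 1*289 = 7 - 289 = -282)
n(x) = -7 + 2*x² (n(x) = -7 + (x + (x - 1*0))*x = -7 + (x + (x + 0))*x = -7 + (x + x)*x = -7 + (2*x)*x = -7 + 2*x²)
n(10)*K = (-7 + 2*10²)*(-282) = (-7 + 2*100)*(-282) = (-7 + 200)*(-282) = 193*(-282) = -54426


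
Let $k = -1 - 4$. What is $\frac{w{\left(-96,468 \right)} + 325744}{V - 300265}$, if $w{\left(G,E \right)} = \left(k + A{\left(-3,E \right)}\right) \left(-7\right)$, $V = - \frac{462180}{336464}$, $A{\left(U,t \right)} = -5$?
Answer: $- \frac{27406170424}{25257206285} \approx -1.0851$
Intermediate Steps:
$k = -5$ ($k = -1 - 4 = -5$)
$V = - \frac{115545}{84116}$ ($V = \left(-462180\right) \frac{1}{336464} = - \frac{115545}{84116} \approx -1.3736$)
$w{\left(G,E \right)} = 70$ ($w{\left(G,E \right)} = \left(-5 - 5\right) \left(-7\right) = \left(-10\right) \left(-7\right) = 70$)
$\frac{w{\left(-96,468 \right)} + 325744}{V - 300265} = \frac{70 + 325744}{- \frac{115545}{84116} - 300265} = \frac{325814}{- \frac{25257206285}{84116}} = 325814 \left(- \frac{84116}{25257206285}\right) = - \frac{27406170424}{25257206285}$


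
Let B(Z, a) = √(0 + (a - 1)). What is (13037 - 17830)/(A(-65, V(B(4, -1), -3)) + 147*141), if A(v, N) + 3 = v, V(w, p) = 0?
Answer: -4793/20659 ≈ -0.23201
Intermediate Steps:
B(Z, a) = √(-1 + a) (B(Z, a) = √(0 + (-1 + a)) = √(-1 + a))
A(v, N) = -3 + v
(13037 - 17830)/(A(-65, V(B(4, -1), -3)) + 147*141) = (13037 - 17830)/((-3 - 65) + 147*141) = -4793/(-68 + 20727) = -4793/20659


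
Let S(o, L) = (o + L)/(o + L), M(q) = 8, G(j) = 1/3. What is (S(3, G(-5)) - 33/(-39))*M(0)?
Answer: 192/13 ≈ 14.769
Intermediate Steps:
G(j) = ⅓
S(o, L) = 1 (S(o, L) = (L + o)/(L + o) = 1)
(S(3, G(-5)) - 33/(-39))*M(0) = (1 - 33/(-39))*8 = (1 - 33*(-1/39))*8 = (1 + 11/13)*8 = (24/13)*8 = 192/13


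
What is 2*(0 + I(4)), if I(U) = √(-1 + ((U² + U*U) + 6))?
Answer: 2*√37 ≈ 12.166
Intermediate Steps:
I(U) = √(5 + 2*U²) (I(U) = √(-1 + ((U² + U²) + 6)) = √(-1 + (2*U² + 6)) = √(-1 + (6 + 2*U²)) = √(5 + 2*U²))
2*(0 + I(4)) = 2*(0 + √(5 + 2*4²)) = 2*(0 + √(5 + 2*16)) = 2*(0 + √(5 + 32)) = 2*(0 + √37) = 2*√37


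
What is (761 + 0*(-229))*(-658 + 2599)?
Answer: 1477101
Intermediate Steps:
(761 + 0*(-229))*(-658 + 2599) = (761 + 0)*1941 = 761*1941 = 1477101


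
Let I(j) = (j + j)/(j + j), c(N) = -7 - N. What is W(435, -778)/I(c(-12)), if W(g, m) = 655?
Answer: 655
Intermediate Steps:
I(j) = 1 (I(j) = (2*j)/((2*j)) = (2*j)*(1/(2*j)) = 1)
W(435, -778)/I(c(-12)) = 655/1 = 655*1 = 655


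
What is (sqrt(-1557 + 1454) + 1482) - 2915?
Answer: -1433 + I*sqrt(103) ≈ -1433.0 + 10.149*I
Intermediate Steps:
(sqrt(-1557 + 1454) + 1482) - 2915 = (sqrt(-103) + 1482) - 2915 = (I*sqrt(103) + 1482) - 2915 = (1482 + I*sqrt(103)) - 2915 = -1433 + I*sqrt(103)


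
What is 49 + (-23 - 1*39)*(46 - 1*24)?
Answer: -1315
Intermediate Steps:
49 + (-23 - 1*39)*(46 - 1*24) = 49 + (-23 - 39)*(46 - 24) = 49 - 62*22 = 49 - 1364 = -1315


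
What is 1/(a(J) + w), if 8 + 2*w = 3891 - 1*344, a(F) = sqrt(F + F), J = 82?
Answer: 7078/12523865 - 8*sqrt(41)/12523865 ≈ 0.00056107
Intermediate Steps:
a(F) = sqrt(2)*sqrt(F) (a(F) = sqrt(2*F) = sqrt(2)*sqrt(F))
w = 3539/2 (w = -4 + (3891 - 1*344)/2 = -4 + (3891 - 344)/2 = -4 + (1/2)*3547 = -4 + 3547/2 = 3539/2 ≈ 1769.5)
1/(a(J) + w) = 1/(sqrt(2)*sqrt(82) + 3539/2) = 1/(2*sqrt(41) + 3539/2) = 1/(3539/2 + 2*sqrt(41))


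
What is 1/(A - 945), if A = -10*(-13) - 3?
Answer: -1/818 ≈ -0.0012225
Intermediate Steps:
A = 127 (A = 130 - 3 = 127)
1/(A - 945) = 1/(127 - 945) = 1/(-818) = -1/818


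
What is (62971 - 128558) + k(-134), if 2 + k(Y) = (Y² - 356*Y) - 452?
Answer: -381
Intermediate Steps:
k(Y) = -454 + Y² - 356*Y (k(Y) = -2 + ((Y² - 356*Y) - 452) = -2 + (-452 + Y² - 356*Y) = -454 + Y² - 356*Y)
(62971 - 128558) + k(-134) = (62971 - 128558) + (-454 + (-134)² - 356*(-134)) = -65587 + (-454 + 17956 + 47704) = -65587 + 65206 = -381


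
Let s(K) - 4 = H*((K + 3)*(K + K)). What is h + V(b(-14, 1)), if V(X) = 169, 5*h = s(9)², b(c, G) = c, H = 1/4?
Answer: 4209/5 ≈ 841.80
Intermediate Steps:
H = ¼ ≈ 0.25000
s(K) = 4 + K*(3 + K)/2 (s(K) = 4 + ((K + 3)*(K + K))/4 = 4 + ((3 + K)*(2*K))/4 = 4 + (2*K*(3 + K))/4 = 4 + K*(3 + K)/2)
h = 3364/5 (h = (4 + (½)*9² + (3/2)*9)²/5 = (4 + (½)*81 + 27/2)²/5 = (4 + 81/2 + 27/2)²/5 = (⅕)*58² = (⅕)*3364 = 3364/5 ≈ 672.80)
h + V(b(-14, 1)) = 3364/5 + 169 = 4209/5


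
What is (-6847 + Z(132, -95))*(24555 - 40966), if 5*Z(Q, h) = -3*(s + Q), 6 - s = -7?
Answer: 113793874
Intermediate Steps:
s = 13 (s = 6 - 1*(-7) = 6 + 7 = 13)
Z(Q, h) = -39/5 - 3*Q/5 (Z(Q, h) = (-3*(13 + Q))/5 = (-39 - 3*Q)/5 = -39/5 - 3*Q/5)
(-6847 + Z(132, -95))*(24555 - 40966) = (-6847 + (-39/5 - ⅗*132))*(24555 - 40966) = (-6847 + (-39/5 - 396/5))*(-16411) = (-6847 - 87)*(-16411) = -6934*(-16411) = 113793874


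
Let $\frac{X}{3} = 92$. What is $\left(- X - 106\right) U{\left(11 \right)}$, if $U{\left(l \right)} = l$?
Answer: $-4202$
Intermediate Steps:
$X = 276$ ($X = 3 \cdot 92 = 276$)
$\left(- X - 106\right) U{\left(11 \right)} = \left(\left(-1\right) 276 - 106\right) 11 = \left(-276 - 106\right) 11 = \left(-382\right) 11 = -4202$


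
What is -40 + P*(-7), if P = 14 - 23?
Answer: 23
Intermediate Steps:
P = -9
-40 + P*(-7) = -40 - 9*(-7) = -40 + 63 = 23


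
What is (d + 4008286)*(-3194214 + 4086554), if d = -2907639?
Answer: 982151343980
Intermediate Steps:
(d + 4008286)*(-3194214 + 4086554) = (-2907639 + 4008286)*(-3194214 + 4086554) = 1100647*892340 = 982151343980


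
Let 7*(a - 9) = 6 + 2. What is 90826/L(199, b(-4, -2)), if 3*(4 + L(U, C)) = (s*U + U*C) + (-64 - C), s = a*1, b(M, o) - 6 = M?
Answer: 1907346/16369 ≈ 116.52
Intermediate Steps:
a = 71/7 (a = 9 + (6 + 2)/7 = 9 + (⅐)*8 = 9 + 8/7 = 71/7 ≈ 10.143)
b(M, o) = 6 + M
s = 71/7 (s = (71/7)*1 = 71/7 ≈ 10.143)
L(U, C) = -76/3 - C/3 + 71*U/21 + C*U/3 (L(U, C) = -4 + ((71*U/7 + U*C) + (-64 - C))/3 = -4 + ((71*U/7 + C*U) + (-64 - C))/3 = -4 + (-64 - C + 71*U/7 + C*U)/3 = -4 + (-64/3 - C/3 + 71*U/21 + C*U/3) = -76/3 - C/3 + 71*U/21 + C*U/3)
90826/L(199, b(-4, -2)) = 90826/(-76/3 - (6 - 4)/3 + (71/21)*199 + (⅓)*(6 - 4)*199) = 90826/(-76/3 - ⅓*2 + 14129/21 + (⅓)*2*199) = 90826/(-76/3 - ⅔ + 14129/21 + 398/3) = 90826/(16369/21) = 90826*(21/16369) = 1907346/16369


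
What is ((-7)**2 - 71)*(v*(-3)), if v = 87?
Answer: 5742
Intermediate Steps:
((-7)**2 - 71)*(v*(-3)) = ((-7)**2 - 71)*(87*(-3)) = (49 - 71)*(-261) = -22*(-261) = 5742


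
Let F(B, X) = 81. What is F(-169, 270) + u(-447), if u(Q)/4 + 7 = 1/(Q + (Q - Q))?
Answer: 23687/447 ≈ 52.991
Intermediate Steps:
u(Q) = -28 + 4/Q (u(Q) = -28 + 4/(Q + (Q - Q)) = -28 + 4/(Q + 0) = -28 + 4/Q)
F(-169, 270) + u(-447) = 81 + (-28 + 4/(-447)) = 81 + (-28 + 4*(-1/447)) = 81 + (-28 - 4/447) = 81 - 12520/447 = 23687/447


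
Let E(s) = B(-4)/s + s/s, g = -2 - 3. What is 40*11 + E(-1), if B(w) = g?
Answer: 446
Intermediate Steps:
g = -5
B(w) = -5
E(s) = 1 - 5/s (E(s) = -5/s + s/s = -5/s + 1 = 1 - 5/s)
40*11 + E(-1) = 40*11 + (-5 - 1)/(-1) = 440 - 1*(-6) = 440 + 6 = 446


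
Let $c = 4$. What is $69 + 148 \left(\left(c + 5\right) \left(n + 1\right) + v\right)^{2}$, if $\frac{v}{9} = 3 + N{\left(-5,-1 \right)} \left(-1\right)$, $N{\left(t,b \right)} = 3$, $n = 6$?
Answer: $587481$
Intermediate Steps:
$v = 0$ ($v = 9 \left(3 + 3 \left(-1\right)\right) = 9 \left(3 - 3\right) = 9 \cdot 0 = 0$)
$69 + 148 \left(\left(c + 5\right) \left(n + 1\right) + v\right)^{2} = 69 + 148 \left(\left(4 + 5\right) \left(6 + 1\right) + 0\right)^{2} = 69 + 148 \left(9 \cdot 7 + 0\right)^{2} = 69 + 148 \left(63 + 0\right)^{2} = 69 + 148 \cdot 63^{2} = 69 + 148 \cdot 3969 = 69 + 587412 = 587481$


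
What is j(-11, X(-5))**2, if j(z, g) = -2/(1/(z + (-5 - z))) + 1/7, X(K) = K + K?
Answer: 5041/49 ≈ 102.88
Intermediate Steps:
X(K) = 2*K
j(z, g) = 71/7 (j(z, g) = -2/(1/(-5)) + 1*(1/7) = -2/(-1/5) + 1/7 = -2*(-5) + 1/7 = 10 + 1/7 = 71/7)
j(-11, X(-5))**2 = (71/7)**2 = 5041/49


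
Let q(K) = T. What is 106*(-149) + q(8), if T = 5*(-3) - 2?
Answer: -15811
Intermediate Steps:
T = -17 (T = -15 - 2 = -17)
q(K) = -17
106*(-149) + q(8) = 106*(-149) - 17 = -15794 - 17 = -15811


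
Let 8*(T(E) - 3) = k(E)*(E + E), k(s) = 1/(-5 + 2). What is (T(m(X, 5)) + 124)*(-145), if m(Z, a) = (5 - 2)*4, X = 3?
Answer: -18270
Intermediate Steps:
m(Z, a) = 12 (m(Z, a) = 3*4 = 12)
k(s) = -1/3 (k(s) = 1/(-3) = -1/3)
T(E) = 3 - E/12 (T(E) = 3 + (-(E + E)/3)/8 = 3 + (-2*E/3)/8 = 3 - E/12)
(T(m(X, 5)) + 124)*(-145) = ((3 - 1/12*12) + 124)*(-145) = ((3 - 1) + 124)*(-145) = (2 + 124)*(-145) = 126*(-145) = -18270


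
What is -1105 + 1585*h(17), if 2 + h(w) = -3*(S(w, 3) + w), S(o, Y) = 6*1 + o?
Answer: -194475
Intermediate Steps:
S(o, Y) = 6 + o
h(w) = -20 - 6*w (h(w) = -2 - 3*((6 + w) + w) = -2 - 3*(6 + 2*w) = -2 + (-18 - 6*w) = -20 - 6*w)
-1105 + 1585*h(17) = -1105 + 1585*(-20 - 6*17) = -1105 + 1585*(-20 - 102) = -1105 + 1585*(-122) = -1105 - 193370 = -194475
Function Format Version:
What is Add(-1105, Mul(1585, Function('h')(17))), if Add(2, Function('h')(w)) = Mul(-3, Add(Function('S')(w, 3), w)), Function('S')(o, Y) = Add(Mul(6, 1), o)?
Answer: -194475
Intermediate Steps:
Function('S')(o, Y) = Add(6, o)
Function('h')(w) = Add(-20, Mul(-6, w)) (Function('h')(w) = Add(-2, Mul(-3, Add(Add(6, w), w))) = Add(-2, Mul(-3, Add(6, Mul(2, w)))) = Add(-2, Add(-18, Mul(-6, w))) = Add(-20, Mul(-6, w)))
Add(-1105, Mul(1585, Function('h')(17))) = Add(-1105, Mul(1585, Add(-20, Mul(-6, 17)))) = Add(-1105, Mul(1585, Add(-20, -102))) = Add(-1105, Mul(1585, -122)) = Add(-1105, -193370) = -194475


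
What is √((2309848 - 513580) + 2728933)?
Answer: √4525201 ≈ 2127.3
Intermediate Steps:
√((2309848 - 513580) + 2728933) = √(1796268 + 2728933) = √4525201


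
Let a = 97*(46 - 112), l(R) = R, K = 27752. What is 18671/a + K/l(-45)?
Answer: -59502833/96030 ≈ -619.63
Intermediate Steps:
a = -6402 (a = 97*(-66) = -6402)
18671/a + K/l(-45) = 18671/(-6402) + 27752/(-45) = 18671*(-1/6402) + 27752*(-1/45) = -18671/6402 - 27752/45 = -59502833/96030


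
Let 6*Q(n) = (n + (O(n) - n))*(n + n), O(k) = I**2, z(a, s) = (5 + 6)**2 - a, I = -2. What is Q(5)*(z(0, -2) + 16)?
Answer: 2740/3 ≈ 913.33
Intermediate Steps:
z(a, s) = 121 - a (z(a, s) = 11**2 - a = 121 - a)
O(k) = 4 (O(k) = (-2)**2 = 4)
Q(n) = 4*n/3 (Q(n) = ((n + (4 - n))*(n + n))/6 = (4*(2*n))/6 = (8*n)/6 = 4*n/3)
Q(5)*(z(0, -2) + 16) = ((4/3)*5)*((121 - 1*0) + 16) = 20*((121 + 0) + 16)/3 = 20*(121 + 16)/3 = (20/3)*137 = 2740/3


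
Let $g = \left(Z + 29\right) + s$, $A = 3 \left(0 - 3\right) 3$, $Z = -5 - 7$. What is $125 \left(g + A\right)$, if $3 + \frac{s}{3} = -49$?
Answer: $-20750$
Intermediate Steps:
$Z = -12$ ($Z = -5 - 7 = -12$)
$A = -27$ ($A = 3 \left(0 - 3\right) 3 = 3 \left(-3\right) 3 = \left(-9\right) 3 = -27$)
$s = -156$ ($s = -9 + 3 \left(-49\right) = -9 - 147 = -156$)
$g = -139$ ($g = \left(-12 + 29\right) - 156 = 17 - 156 = -139$)
$125 \left(g + A\right) = 125 \left(-139 - 27\right) = 125 \left(-166\right) = -20750$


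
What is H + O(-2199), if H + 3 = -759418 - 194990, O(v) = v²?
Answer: 3881190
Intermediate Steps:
H = -954411 (H = -3 + (-759418 - 194990) = -3 - 954408 = -954411)
H + O(-2199) = -954411 + (-2199)² = -954411 + 4835601 = 3881190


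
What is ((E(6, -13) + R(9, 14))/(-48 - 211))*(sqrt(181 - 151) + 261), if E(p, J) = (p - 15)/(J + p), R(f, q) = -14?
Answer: 23229/1813 + 89*sqrt(30)/1813 ≈ 13.081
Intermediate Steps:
E(p, J) = (-15 + p)/(J + p)
((E(6, -13) + R(9, 14))/(-48 - 211))*(sqrt(181 - 151) + 261) = (((-15 + 6)/(-13 + 6) - 14)/(-48 - 211))*(sqrt(181 - 151) + 261) = ((-9/(-7) - 14)/(-259))*(sqrt(30) + 261) = ((-1/7*(-9) - 14)*(-1/259))*(261 + sqrt(30)) = ((9/7 - 14)*(-1/259))*(261 + sqrt(30)) = (-89/7*(-1/259))*(261 + sqrt(30)) = 89*(261 + sqrt(30))/1813 = 23229/1813 + 89*sqrt(30)/1813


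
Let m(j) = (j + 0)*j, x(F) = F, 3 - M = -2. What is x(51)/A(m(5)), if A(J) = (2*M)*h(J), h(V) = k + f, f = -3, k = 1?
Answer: -51/20 ≈ -2.5500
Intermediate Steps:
M = 5 (M = 3 - 1*(-2) = 3 + 2 = 5)
h(V) = -2 (h(V) = 1 - 3 = -2)
m(j) = j**2 (m(j) = j*j = j**2)
A(J) = -20 (A(J) = (2*5)*(-2) = 10*(-2) = -20)
x(51)/A(m(5)) = 51/(-20) = 51*(-1/20) = -51/20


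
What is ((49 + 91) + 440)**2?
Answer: 336400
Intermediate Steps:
((49 + 91) + 440)**2 = (140 + 440)**2 = 580**2 = 336400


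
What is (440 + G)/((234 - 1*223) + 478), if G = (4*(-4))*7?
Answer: 328/489 ≈ 0.67076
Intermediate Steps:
G = -112 (G = -16*7 = -112)
(440 + G)/((234 - 1*223) + 478) = (440 - 112)/((234 - 1*223) + 478) = 328/((234 - 223) + 478) = 328/(11 + 478) = 328/489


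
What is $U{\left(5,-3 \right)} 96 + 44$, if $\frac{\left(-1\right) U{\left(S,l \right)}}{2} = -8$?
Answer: $1580$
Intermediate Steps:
$U{\left(S,l \right)} = 16$ ($U{\left(S,l \right)} = \left(-2\right) \left(-8\right) = 16$)
$U{\left(5,-3 \right)} 96 + 44 = 16 \cdot 96 + 44 = 1536 + 44 = 1580$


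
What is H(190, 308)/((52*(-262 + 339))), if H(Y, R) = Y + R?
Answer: 249/2002 ≈ 0.12438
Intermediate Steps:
H(Y, R) = R + Y
H(190, 308)/((52*(-262 + 339))) = (308 + 190)/((52*(-262 + 339))) = 498/((52*77)) = 498/4004 = 498*(1/4004) = 249/2002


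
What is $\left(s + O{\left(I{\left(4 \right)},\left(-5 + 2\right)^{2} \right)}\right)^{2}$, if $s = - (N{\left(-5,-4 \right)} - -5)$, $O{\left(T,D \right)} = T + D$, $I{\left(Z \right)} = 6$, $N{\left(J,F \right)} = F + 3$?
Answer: $121$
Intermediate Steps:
$N{\left(J,F \right)} = 3 + F$
$O{\left(T,D \right)} = D + T$
$s = -4$ ($s = - (\left(3 - 4\right) - -5) = - (-1 + 5) = \left(-1\right) 4 = -4$)
$\left(s + O{\left(I{\left(4 \right)},\left(-5 + 2\right)^{2} \right)}\right)^{2} = \left(-4 + \left(\left(-5 + 2\right)^{2} + 6\right)\right)^{2} = \left(-4 + \left(\left(-3\right)^{2} + 6\right)\right)^{2} = \left(-4 + \left(9 + 6\right)\right)^{2} = \left(-4 + 15\right)^{2} = 11^{2} = 121$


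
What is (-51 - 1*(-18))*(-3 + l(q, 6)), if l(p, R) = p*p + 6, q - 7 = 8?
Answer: -7524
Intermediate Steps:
q = 15 (q = 7 + 8 = 15)
l(p, R) = 6 + p² (l(p, R) = p² + 6 = 6 + p²)
(-51 - 1*(-18))*(-3 + l(q, 6)) = (-51 - 1*(-18))*(-3 + (6 + 15²)) = (-51 + 18)*(-3 + (6 + 225)) = -33*(-3 + 231) = -33*228 = -7524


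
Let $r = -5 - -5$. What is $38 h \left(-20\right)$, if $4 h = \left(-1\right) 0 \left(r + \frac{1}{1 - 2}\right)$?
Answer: $0$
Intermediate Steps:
$r = 0$ ($r = -5 + 5 = 0$)
$h = 0$ ($h = \frac{\left(-1\right) 0 \left(0 + \frac{1}{1 - 2}\right)}{4} = \frac{0 \left(0 + \frac{1}{-1}\right)}{4} = \frac{0 \left(0 - 1\right)}{4} = \frac{0 \left(-1\right)}{4} = \frac{1}{4} \cdot 0 = 0$)
$38 h \left(-20\right) = 38 \cdot 0 \left(-20\right) = 0 \left(-20\right) = 0$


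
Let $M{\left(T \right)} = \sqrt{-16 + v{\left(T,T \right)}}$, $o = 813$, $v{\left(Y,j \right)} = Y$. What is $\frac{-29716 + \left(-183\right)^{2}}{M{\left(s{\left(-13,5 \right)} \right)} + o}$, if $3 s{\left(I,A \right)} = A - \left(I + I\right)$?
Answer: $\frac{9202347}{1982924} - \frac{3773 i \sqrt{51}}{1982924} \approx 4.6408 - 0.013588 i$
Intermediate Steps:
$s{\left(I,A \right)} = - \frac{2 I}{3} + \frac{A}{3}$ ($s{\left(I,A \right)} = \frac{A - \left(I + I\right)}{3} = \frac{A - 2 I}{3} = - \frac{2 I}{3} + \frac{A}{3}$)
$M{\left(T \right)} = \sqrt{-16 + T}$
$\frac{-29716 + \left(-183\right)^{2}}{M{\left(s{\left(-13,5 \right)} \right)} + o} = \frac{-29716 + \left(-183\right)^{2}}{\sqrt{-16 + \left(\left(- \frac{2}{3}\right) \left(-13\right) + \frac{1}{3} \cdot 5\right)} + 813} = \frac{-29716 + 33489}{\sqrt{-16 + \left(\frac{26}{3} + \frac{5}{3}\right)} + 813} = \frac{3773}{\sqrt{-16 + \frac{31}{3}} + 813} = \frac{3773}{\sqrt{- \frac{17}{3}} + 813} = \frac{3773}{\frac{i \sqrt{51}}{3} + 813} = \frac{3773}{813 + \frac{i \sqrt{51}}{3}}$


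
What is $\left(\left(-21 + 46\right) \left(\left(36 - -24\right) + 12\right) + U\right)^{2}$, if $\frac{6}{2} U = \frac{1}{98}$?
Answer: $\frac{280053698401}{86436} \approx 3.24 \cdot 10^{6}$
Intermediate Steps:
$U = \frac{1}{294}$ ($U = \frac{1}{3 \cdot 98} = \frac{1}{3} \cdot \frac{1}{98} = \frac{1}{294} \approx 0.0034014$)
$\left(\left(-21 + 46\right) \left(\left(36 - -24\right) + 12\right) + U\right)^{2} = \left(\left(-21 + 46\right) \left(\left(36 - -24\right) + 12\right) + \frac{1}{294}\right)^{2} = \left(25 \left(\left(36 + 24\right) + 12\right) + \frac{1}{294}\right)^{2} = \left(25 \left(60 + 12\right) + \frac{1}{294}\right)^{2} = \left(25 \cdot 72 + \frac{1}{294}\right)^{2} = \left(1800 + \frac{1}{294}\right)^{2} = \left(\frac{529201}{294}\right)^{2} = \frac{280053698401}{86436}$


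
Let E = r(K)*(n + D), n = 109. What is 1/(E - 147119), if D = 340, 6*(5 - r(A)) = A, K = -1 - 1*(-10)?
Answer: -2/291095 ≈ -6.8706e-6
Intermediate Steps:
K = 9 (K = -1 + 10 = 9)
r(A) = 5 - A/6
E = 3143/2 (E = (5 - ⅙*9)*(109 + 340) = (5 - 3/2)*449 = (7/2)*449 = 3143/2 ≈ 1571.5)
1/(E - 147119) = 1/(3143/2 - 147119) = 1/(-291095/2) = -2/291095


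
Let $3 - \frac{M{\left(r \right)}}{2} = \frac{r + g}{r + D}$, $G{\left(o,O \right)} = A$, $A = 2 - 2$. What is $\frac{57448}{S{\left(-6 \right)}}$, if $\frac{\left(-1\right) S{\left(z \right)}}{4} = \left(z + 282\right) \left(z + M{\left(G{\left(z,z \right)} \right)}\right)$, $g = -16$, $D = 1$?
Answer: $- \frac{7181}{4416} \approx -1.6261$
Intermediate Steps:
$A = 0$
$G{\left(o,O \right)} = 0$
$M{\left(r \right)} = 6 - \frac{2 \left(-16 + r\right)}{1 + r}$ ($M{\left(r \right)} = 6 - 2 \frac{r - 16}{r + 1} = 6 - 2 \frac{-16 + r}{1 + r} = 6 - \frac{2 \left(-16 + r\right)}{1 + r}$)
$S{\left(z \right)} = - 4 \left(38 + z\right) \left(282 + z\right)$ ($S{\left(z \right)} = - 4 \left(z + 282\right) \left(z + \frac{2 \left(19 + 2 \cdot 0\right)}{1 + 0}\right) = - 4 \left(282 + z\right) \left(z + \frac{2 \left(19 + 0\right)}{1}\right) = - 4 \left(282 + z\right) \left(z + 2 \cdot 1 \cdot 19\right) = - 4 \left(282 + z\right) \left(z + 38\right) = - 4 \left(282 + z\right) \left(38 + z\right) = - 4 \left(38 + z\right) \left(282 + z\right)$)
$\frac{57448}{S{\left(-6 \right)}} = \frac{57448}{-42864 - -7680 - 4 \left(-6\right)^{2}} = \frac{57448}{-42864 + 7680 - 144} = \frac{57448}{-35328} = 57448 \left(- \frac{1}{35328}\right) = - \frac{7181}{4416}$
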